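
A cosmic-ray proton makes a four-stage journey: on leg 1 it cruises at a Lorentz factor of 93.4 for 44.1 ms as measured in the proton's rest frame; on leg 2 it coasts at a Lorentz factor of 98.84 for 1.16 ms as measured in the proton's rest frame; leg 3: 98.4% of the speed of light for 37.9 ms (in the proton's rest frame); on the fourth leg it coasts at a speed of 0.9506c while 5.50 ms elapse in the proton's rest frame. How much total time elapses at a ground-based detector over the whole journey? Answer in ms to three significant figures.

Leg 1: γ = 93.4; Δt_1 = 93.40 × 44.1 = 4119 ms.
Leg 2: γ = 98.84; Δt_2 = 98.84 × 1.16 = 114.7 ms.
Leg 3: β = 0.984; γ = 1/√(1 − 0.984²) = 1/√0.03174 = 5.613; Δt_3 = 5.613 × 37.9 = 212.7 ms.
Leg 4: γ = 1/√(1 − 0.9506²) = 1/√0.09636 = 3.221; Δt_4 = 3.221 × 5.50 = 17.72 ms.
Total: 4119 + 114.7 + 212.7 + 17.72 ms.

Δt = 4460 ms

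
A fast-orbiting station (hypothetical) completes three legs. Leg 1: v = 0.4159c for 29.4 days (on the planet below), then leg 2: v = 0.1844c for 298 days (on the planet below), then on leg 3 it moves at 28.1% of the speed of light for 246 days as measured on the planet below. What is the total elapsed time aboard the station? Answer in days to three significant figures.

τ = 556 days

Leg 1: γ = 1/√(1 − 0.4159²) = 1/√0.8270 = 1.100; τ_1 = 29.4/1.100 = 26.74 days.
Leg 2: γ = 1/√(1 − 0.1844²) = 1/√0.9660 = 1.017; τ_2 = 298/1.017 = 292.9 days.
Leg 3: β = 0.281; γ = 1/√(1 − 0.281²) = 1/√0.9210 = 1.042; τ_3 = 246/1.042 = 236.1 days.
Total: 26.74 + 292.9 + 236.1 days.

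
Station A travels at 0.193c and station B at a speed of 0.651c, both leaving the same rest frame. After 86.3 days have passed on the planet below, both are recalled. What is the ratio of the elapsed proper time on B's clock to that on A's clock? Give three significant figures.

τ_B/τ_A = 0.774

A: γ = 1/√(1 − 0.193²) = 1/√0.9628 = 1.019. B: γ = 1/√(1 − 0.651²) = 1/√0.5762 = 1.317.
τ_A/τ_B = γ_B/γ_A = 1.317/1.019 = 1.293, so τ_B/τ_A = 0.7736.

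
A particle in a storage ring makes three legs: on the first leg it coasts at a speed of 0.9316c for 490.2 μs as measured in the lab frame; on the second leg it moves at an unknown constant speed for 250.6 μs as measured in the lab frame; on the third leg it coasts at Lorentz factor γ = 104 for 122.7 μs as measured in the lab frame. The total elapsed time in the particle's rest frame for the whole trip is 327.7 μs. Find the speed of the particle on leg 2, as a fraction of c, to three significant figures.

β = 0.806

Leg 1: γ = 1/√(1 − 0.9316²) = 1/√0.1321 = 2.751; τ_1 = 490.2/2.751 = 178.2 μs.
Leg 2: speed unknown; τ_2 = 250.6/γ_2.
Leg 3: γ = 104; τ_3 = 122.7/104.0 = 1.180 μs.
Total proper time: 178.2 + τ_2 + 1.180 = 327.7, so τ_2 = 327.7 − 179.4 = 148.3 μs.
γ_2 = 250.6/148.3 = 1.689; β = √(1 − 1/γ²) = √0.6496.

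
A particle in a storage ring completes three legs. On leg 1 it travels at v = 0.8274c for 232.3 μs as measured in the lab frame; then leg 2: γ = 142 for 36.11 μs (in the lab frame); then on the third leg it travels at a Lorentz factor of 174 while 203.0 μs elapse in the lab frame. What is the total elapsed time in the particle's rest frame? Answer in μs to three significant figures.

τ = 132 μs

Leg 1: γ = 1/√(1 − 0.8274²) = 1/√0.3154 = 1.781; τ_1 = 232.3/1.781 = 130.5 μs.
Leg 2: γ = 142; τ_2 = 36.11/142.0 = 0.2543 μs.
Leg 3: γ = 174; τ_3 = 203.0/174.0 = 1.167 μs.
Total: 130.5 + 0.2543 + 1.167 μs.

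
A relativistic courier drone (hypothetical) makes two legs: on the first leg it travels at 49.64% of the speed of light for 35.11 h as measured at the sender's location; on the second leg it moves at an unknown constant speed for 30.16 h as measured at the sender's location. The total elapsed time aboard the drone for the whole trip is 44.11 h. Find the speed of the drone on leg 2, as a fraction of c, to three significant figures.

β = 0.892

Leg 1: β = 0.4964; γ = 1/√(1 − 0.4964²) = 1/√0.7536 = 1.152; τ_1 = 35.11/1.152 = 30.48 h.
Leg 2: speed unknown; τ_2 = 30.16/γ_2.
Total proper time: 30.48 + τ_2 = 44.11, so τ_2 = 44.11 − 30.48 = 13.63 h.
γ_2 = 30.16/13.63 = 2.213; β = √(1 − 1/γ²) = √0.7957.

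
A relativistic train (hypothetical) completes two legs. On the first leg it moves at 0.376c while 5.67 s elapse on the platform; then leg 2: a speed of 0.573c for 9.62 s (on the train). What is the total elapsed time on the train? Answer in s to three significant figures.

τ = 14.9 s

Leg 1: γ = 1/√(1 − 0.376²) = 1/√0.8586 = 1.079; τ_1 = 5.67/1.079 = 5.254 s.
Leg 2: 9.62 s is already measured on the train.
Total: 5.254 + 9.620 s.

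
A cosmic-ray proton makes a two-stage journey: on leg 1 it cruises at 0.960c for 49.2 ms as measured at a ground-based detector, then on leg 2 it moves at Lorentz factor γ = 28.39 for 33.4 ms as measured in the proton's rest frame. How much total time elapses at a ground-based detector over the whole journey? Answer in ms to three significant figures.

Δt = 997 ms

Leg 1: 49.2 ms is already measured at a ground-based detector.
Leg 2: γ = 28.39; Δt_2 = 28.39 × 33.4 = 948.2 ms.
Total: 49.20 + 948.2 ms.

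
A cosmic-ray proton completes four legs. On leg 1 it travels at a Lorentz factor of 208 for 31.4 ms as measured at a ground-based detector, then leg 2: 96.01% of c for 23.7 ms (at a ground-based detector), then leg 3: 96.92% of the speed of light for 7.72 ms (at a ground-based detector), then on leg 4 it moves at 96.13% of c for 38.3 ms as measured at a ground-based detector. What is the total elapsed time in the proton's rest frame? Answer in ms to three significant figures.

Leg 1: γ = 208; τ_1 = 31.4/208.0 = 0.1510 ms.
Leg 2: β = 0.9601; γ = 1/√(1 − 0.9601²) = 1/√0.07821 = 3.576; τ_2 = 23.7/3.576 = 6.628 ms.
Leg 3: β = 0.9692; γ = 1/√(1 − 0.9692²) = 1/√0.06065 = 4.061; τ_3 = 7.72/4.061 = 1.901 ms.
Leg 4: β = 0.9613; γ = 1/√(1 − 0.9613²) = 1/√0.07590 = 3.630; τ_4 = 38.3/3.630 = 10.55 ms.
Total: 0.1510 + 6.628 + 1.901 + 10.55 ms.

τ = 19.2 ms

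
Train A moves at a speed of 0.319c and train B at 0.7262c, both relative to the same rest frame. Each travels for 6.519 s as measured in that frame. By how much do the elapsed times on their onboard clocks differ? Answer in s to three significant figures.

|τ_A − τ_B| = 1.70 s

A: γ = 1/√(1 − 0.319²) = 1/√0.8982 = 1.055; τ_A = 6.519/1.055 = 6.178 s.
B: γ = 1/√(1 − 0.7262²) = 1/√0.4726 = 1.455; τ_B = 6.519/1.455 = 4.482 s.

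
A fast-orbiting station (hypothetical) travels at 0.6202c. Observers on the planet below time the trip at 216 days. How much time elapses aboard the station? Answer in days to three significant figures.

τ = 169 days

γ = 1/√(1 − 0.6202²) = 1/√0.6154 = 1.275
The interval measured on the planet below is the dilated one; the clock aboard the station measures the proper time τ = Δt/γ = 216/1.275 days.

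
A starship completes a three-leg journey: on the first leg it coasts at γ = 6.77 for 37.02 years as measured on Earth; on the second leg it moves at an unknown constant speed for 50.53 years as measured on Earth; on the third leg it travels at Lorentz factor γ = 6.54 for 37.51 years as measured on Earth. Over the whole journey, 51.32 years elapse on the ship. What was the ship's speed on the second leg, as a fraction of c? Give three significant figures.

Leg 1: γ = 6.77; τ_1 = 37.02/6.770 = 5.468 years.
Leg 2: speed unknown; τ_2 = 50.53/γ_2.
Leg 3: γ = 6.54; τ_3 = 37.51/6.540 = 5.735 years.
Total proper time: 5.468 + τ_2 + 5.735 = 51.32, so τ_2 = 51.32 − 11.20 = 40.12 years.
γ_2 = 50.53/40.12 = 1.260; β = √(1 − 1/γ²) = √0.3697.

β = 0.608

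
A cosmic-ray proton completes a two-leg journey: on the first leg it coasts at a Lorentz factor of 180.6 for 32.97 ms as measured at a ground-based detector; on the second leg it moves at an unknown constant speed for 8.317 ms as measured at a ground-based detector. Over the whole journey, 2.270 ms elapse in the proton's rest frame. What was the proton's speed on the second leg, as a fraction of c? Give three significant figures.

Leg 1: γ = 180.6; τ_1 = 32.97/180.6 = 0.1826 ms.
Leg 2: speed unknown; τ_2 = 8.317/γ_2.
Total proper time: 0.1826 + τ_2 = 2.270, so τ_2 = 2.270 − 0.1826 = 2.087 ms.
γ_2 = 8.317/2.087 = 3.984; β = √(1 − 1/γ²) = √0.9370.

β = 0.968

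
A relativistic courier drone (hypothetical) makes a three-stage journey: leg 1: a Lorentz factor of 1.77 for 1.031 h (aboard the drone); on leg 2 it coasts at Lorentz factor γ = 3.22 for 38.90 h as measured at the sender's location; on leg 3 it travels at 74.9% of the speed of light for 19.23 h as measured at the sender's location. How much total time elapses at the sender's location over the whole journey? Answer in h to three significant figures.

Leg 1: γ = 1.77; Δt_1 = 1.770 × 1.031 = 1.825 h.
Leg 2: 38.90 h is already measured at the sender's location.
Leg 3: 19.23 h is already measured at the sender's location.
Total: 1.825 + 38.90 + 19.23 h.

Δt = 60.0 h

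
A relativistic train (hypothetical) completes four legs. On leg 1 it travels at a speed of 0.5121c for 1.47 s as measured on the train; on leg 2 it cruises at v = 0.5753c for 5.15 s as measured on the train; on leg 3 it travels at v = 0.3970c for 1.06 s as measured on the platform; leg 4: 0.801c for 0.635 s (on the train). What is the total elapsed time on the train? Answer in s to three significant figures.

τ = 8.23 s

Leg 1: 1.47 s is already measured on the train.
Leg 2: 5.15 s is already measured on the train.
Leg 3: γ = 1/√(1 − 0.3970²) = 1/√0.8424 = 1.090; τ_3 = 1.06/1.090 = 0.9729 s.
Leg 4: 0.635 s is already measured on the train.
Total: 1.470 + 5.150 + 0.9729 + 0.6350 s.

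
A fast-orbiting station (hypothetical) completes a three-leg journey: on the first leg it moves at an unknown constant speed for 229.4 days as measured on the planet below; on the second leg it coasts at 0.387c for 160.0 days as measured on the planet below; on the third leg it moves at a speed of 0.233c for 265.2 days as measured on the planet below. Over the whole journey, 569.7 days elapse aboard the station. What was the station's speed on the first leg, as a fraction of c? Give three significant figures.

β = 0.698

Leg 1: speed unknown; τ_1 = 229.4/γ_1.
Leg 2: γ = 1/√(1 − 0.387²) = 1/√0.8502 = 1.085; τ_2 = 160.0/1.085 = 147.5 days.
Leg 3: γ = 1/√(1 − 0.233²) = 1/√0.9457 = 1.028; τ_3 = 265.2/1.028 = 257.9 days.
Total proper time: τ_1 + 147.5 + 257.9 = 569.7, so τ_1 = 569.7 − 405.4 = 164.3 days.
γ_1 = 229.4/164.3 = 1.397; β = √(1 − 1/γ²) = √0.4872.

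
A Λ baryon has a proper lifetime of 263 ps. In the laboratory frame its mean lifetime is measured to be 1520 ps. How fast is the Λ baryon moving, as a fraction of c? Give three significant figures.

β = 0.985

γ = Δt/τ₀ = 1520/263 = 5.779
β = √(1 − 1/γ²) = √(1 − 0.02994) = √0.9701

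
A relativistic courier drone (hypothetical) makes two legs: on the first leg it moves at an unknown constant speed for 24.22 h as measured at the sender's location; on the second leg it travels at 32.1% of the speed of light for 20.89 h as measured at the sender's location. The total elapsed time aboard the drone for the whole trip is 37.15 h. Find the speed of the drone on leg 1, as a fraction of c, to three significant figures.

β = 0.697

Leg 1: speed unknown; τ_1 = 24.22/γ_1.
Leg 2: β = 0.321; γ = 1/√(1 − 0.321²) = 1/√0.8970 = 1.056; τ_2 = 20.89/1.056 = 19.78 h.
Total proper time: τ_1 + 19.78 = 37.15, so τ_1 = 37.15 − 19.78 = 17.37 h.
γ_1 = 24.22/17.37 = 1.395; β = √(1 − 1/γ²) = √0.4859.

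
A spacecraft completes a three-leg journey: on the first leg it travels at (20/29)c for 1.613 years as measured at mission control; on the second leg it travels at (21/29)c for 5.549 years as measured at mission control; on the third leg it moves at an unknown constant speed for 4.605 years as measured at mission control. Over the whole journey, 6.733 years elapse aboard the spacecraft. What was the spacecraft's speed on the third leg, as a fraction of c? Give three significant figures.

β = 0.926

Leg 1: γ = 1/√(1 − (20/29)²) = 29/21 ≈ 1.381; τ_1 = 1.613/1.381 = 1.168 years.
Leg 2: γ = 1/√(1 − (21/29)²) = 29/20 = 1.450; τ_2 = 5.549/1.450 = 3.827 years.
Leg 3: speed unknown; τ_3 = 4.605/γ_3.
Total proper time: 1.168 + 3.827 + τ_3 = 6.733, so τ_3 = 6.733 − 4.995 = 1.738 years.
γ_3 = 4.605/1.738 = 2.649; β = √(1 − 1/γ²) = √0.8575.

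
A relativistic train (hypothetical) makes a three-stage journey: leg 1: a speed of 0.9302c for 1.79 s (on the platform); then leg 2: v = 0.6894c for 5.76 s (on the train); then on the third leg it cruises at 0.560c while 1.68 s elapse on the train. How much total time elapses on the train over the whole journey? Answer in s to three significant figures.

τ = 8.10 s

Leg 1: γ = 1/√(1 − 0.9302²) = 1/√0.1347 = 2.724; τ_1 = 1.79/2.724 = 0.6570 s.
Leg 2: 5.76 s is already measured on the train.
Leg 3: 1.68 s is already measured on the train.
Total: 0.6570 + 5.760 + 1.680 s.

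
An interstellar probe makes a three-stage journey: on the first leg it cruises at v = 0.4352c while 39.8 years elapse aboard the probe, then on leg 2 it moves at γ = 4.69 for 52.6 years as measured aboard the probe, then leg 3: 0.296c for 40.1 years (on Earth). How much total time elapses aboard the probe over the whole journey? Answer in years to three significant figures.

τ = 131 years

Leg 1: 39.8 years is already measured aboard the probe.
Leg 2: 52.6 years is already measured aboard the probe.
Leg 3: γ = 1/√(1 − 0.296²) = 1/√0.9124 = 1.047; τ_3 = 40.1/1.047 = 38.30 years.
Total: 39.80 + 52.60 + 38.30 years.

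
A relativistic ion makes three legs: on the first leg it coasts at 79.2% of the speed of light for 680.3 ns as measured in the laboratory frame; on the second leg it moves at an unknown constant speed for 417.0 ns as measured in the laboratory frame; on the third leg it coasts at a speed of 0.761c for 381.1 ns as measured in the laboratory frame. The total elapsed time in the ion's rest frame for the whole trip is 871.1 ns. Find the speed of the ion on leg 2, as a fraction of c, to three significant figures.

β = 0.866

Leg 1: β = 0.792; γ = 1/√(1 − 0.792²) = 1/√0.3727 = 1.638; τ_1 = 680.3/1.638 = 415.3 ns.
Leg 2: speed unknown; τ_2 = 417.0/γ_2.
Leg 3: γ = 1/√(1 − 0.761²) = 1/√0.4209 = 1.541; τ_3 = 381.1/1.541 = 247.2 ns.
Total proper time: 415.3 + τ_2 + 247.2 = 871.1, so τ_2 = 871.1 − 662.6 = 208.5 ns.
γ_2 = 417.0/208.5 = 2.000; β = √(1 − 1/γ²) = √0.7499.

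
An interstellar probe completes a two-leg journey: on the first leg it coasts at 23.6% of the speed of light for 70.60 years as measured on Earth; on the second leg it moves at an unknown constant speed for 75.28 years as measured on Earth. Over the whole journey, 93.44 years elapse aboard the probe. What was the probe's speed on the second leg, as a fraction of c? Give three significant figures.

Leg 1: β = 0.236; γ = 1/√(1 − 0.236²) = 1/√0.9443 = 1.029; τ_1 = 70.60/1.029 = 68.61 years.
Leg 2: speed unknown; τ_2 = 75.28/γ_2.
Total proper time: 68.61 + τ_2 = 93.44, so τ_2 = 93.44 − 68.61 = 24.83 years.
γ_2 = 75.28/24.83 = 3.031; β = √(1 − 1/γ²) = √0.8912.

β = 0.944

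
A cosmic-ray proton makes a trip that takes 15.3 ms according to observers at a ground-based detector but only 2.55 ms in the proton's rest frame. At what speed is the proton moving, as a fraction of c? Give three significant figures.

The proper time is measured in the proton's rest frame (both events occur at the proton's location); Δt is measured at a ground-based detector. γ = Δt/τ = 15.3/2.55 = 6.000.
β = √(1 − 1/γ²) = √(1 − 0.02778) = √0.9722

v = 0.986c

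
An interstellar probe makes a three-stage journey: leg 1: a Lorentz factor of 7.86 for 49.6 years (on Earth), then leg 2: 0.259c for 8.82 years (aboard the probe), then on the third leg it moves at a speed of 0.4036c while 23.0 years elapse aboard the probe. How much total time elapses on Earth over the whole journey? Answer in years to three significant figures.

Δt = 83.9 years

Leg 1: 49.6 years is already measured on Earth.
Leg 2: γ = 1/√(1 − 0.259²) = 1/√0.9329 = 1.035; Δt_2 = 1.035 × 8.82 = 9.132 years.
Leg 3: γ = 1/√(1 − 0.4036²) = 1/√0.8371 = 1.093; Δt_3 = 1.093 × 23.0 = 25.14 years.
Total: 49.60 + 9.132 + 25.14 years.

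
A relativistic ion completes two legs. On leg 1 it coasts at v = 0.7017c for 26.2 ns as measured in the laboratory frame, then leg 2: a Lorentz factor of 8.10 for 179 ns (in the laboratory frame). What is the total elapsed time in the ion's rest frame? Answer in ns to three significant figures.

Leg 1: γ = 1/√(1 − 0.7017²) = 1/√0.5076 = 1.404; τ_1 = 26.2/1.404 = 18.67 ns.
Leg 2: γ = 8.10; τ_2 = 179/8.100 = 22.10 ns.
Total: 18.67 + 22.10 ns.

τ = 40.8 ns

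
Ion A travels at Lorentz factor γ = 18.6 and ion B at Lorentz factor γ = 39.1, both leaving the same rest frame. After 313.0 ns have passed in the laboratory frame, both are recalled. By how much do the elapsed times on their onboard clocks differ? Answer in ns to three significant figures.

|τ_A − τ_B| = 8.82 ns

A: γ = 18.6; τ_A = 313.0/18.60 = 16.83 ns.
B: γ = 39.1; τ_B = 313.0/39.10 = 8.005 ns.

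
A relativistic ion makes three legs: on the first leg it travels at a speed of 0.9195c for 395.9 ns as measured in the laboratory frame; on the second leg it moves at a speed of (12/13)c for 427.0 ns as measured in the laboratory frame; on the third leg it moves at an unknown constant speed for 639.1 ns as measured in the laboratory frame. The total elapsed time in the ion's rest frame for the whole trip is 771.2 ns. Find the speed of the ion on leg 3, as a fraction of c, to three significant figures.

β = 0.708

Leg 1: γ = 1/√(1 − 0.9195²) = 1/√0.1545 = 2.544; τ_1 = 395.9/2.544 = 155.6 ns.
Leg 2: γ = 1/√(1 − (12/13)²) = 13/5 = 2.600; τ_2 = 427.0/2.600 = 164.2 ns.
Leg 3: speed unknown; τ_3 = 639.1/γ_3.
Total proper time: 155.6 + 164.2 + τ_3 = 771.2, so τ_3 = 771.2 − 319.9 = 451.3 ns.
γ_3 = 639.1/451.3 = 1.416; β = √(1 − 1/γ²) = √0.5013.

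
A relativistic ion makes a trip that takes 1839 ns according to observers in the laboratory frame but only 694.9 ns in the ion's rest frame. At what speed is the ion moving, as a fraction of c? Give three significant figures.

β = 0.926

The proper time is measured in the ion's rest frame (both events occur at the ion's location); Δt is measured in the laboratory frame. γ = Δt/τ = 1839/694.9 = 2.646.
β = √(1 − 1/γ²) = √(1 − 0.1428) = √0.8572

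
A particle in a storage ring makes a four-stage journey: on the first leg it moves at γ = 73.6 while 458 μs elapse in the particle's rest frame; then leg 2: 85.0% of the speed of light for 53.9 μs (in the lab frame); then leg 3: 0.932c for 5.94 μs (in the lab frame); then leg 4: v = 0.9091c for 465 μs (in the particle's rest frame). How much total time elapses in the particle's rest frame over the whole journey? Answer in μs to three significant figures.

τ = 954 μs

Leg 1: 458 μs is already measured in the particle's rest frame.
Leg 2: β = 0.850; γ = 1/√(1 − 0.850²) = 1/√0.2775 = 1.898; τ_2 = 53.9/1.898 = 28.39 μs.
Leg 3: γ = 1/√(1 − 0.932²) = 1/√0.1314 = 2.759; τ_3 = 5.94/2.759 = 2.153 μs.
Leg 4: 465 μs is already measured in the particle's rest frame.
Total: 458.0 + 28.39 + 2.153 + 465.0 μs.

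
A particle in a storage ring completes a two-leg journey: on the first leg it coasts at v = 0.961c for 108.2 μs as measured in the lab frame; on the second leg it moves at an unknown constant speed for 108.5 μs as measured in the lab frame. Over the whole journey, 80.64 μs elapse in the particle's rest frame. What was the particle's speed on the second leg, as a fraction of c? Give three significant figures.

Leg 1: γ = 1/√(1 − 0.961²) = 1/√0.07648 = 3.616; τ_1 = 108.2/3.616 = 29.92 μs.
Leg 2: speed unknown; τ_2 = 108.5/γ_2.
Total proper time: 29.92 + τ_2 = 80.64, so τ_2 = 80.64 − 29.92 = 50.72 μs.
γ_2 = 108.5/50.72 = 2.139; β = √(1 − 1/γ²) = √0.7815.

β = 0.884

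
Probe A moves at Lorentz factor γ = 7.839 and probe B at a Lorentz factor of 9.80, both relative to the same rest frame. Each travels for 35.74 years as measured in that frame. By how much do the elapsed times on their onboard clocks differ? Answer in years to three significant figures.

A: γ = 7.839; τ_A = 35.74/7.839 = 4.559 years.
B: γ = 9.80; τ_B = 35.74/9.800 = 3.647 years.

|τ_A − τ_B| = 0.912 years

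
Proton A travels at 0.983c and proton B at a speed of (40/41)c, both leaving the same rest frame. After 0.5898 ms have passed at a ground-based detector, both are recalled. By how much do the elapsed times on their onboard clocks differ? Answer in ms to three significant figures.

|τ_A − τ_B| = 0.0212 ms

A: γ = 1/√(1 − 0.983²) = 1/√0.03371 = 5.446; τ_A = 0.5898/5.446 = 0.1083 ms.
B: γ = 1/√(1 − (40/41)²) = 41/9 ≈ 4.556; τ_B = 0.5898/4.556 = 0.1295 ms.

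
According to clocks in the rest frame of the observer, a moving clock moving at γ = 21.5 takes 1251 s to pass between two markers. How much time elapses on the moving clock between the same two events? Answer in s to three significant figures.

τ = 58.2 s

γ = 21.5
The interval measured in the rest frame of the observer is the dilated one; the clock on the moving clock measures the proper time τ = Δt/γ = 1251/21.50 s.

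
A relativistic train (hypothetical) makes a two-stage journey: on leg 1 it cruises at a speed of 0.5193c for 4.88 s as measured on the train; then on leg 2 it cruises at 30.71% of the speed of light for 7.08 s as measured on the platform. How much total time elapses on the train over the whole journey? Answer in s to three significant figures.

τ = 11.6 s

Leg 1: 4.88 s is already measured on the train.
Leg 2: β = 0.3071; γ = 1/√(1 − 0.3071²) = 1/√0.9057 = 1.051; τ_2 = 7.08/1.051 = 6.738 s.
Total: 4.880 + 6.738 s.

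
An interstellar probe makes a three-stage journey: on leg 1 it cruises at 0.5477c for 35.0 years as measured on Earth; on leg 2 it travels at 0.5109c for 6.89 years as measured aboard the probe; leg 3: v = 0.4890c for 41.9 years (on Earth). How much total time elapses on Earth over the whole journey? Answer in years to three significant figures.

Δt = 84.9 years

Leg 1: 35.0 years is already measured on Earth.
Leg 2: γ = 1/√(1 − 0.5109²) = 1/√0.7390 = 1.163; Δt_2 = 1.163 × 6.89 = 8.015 years.
Leg 3: 41.9 years is already measured on Earth.
Total: 35.00 + 8.015 + 41.90 years.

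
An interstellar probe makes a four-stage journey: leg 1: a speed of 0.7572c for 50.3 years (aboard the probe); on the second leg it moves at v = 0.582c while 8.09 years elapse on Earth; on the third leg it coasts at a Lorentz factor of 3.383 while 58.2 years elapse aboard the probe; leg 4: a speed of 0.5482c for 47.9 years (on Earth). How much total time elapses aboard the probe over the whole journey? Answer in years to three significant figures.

τ = 155 years

Leg 1: 50.3 years is already measured aboard the probe.
Leg 2: γ = 1/√(1 − 0.582²) = 1/√0.6613 = 1.230; τ_2 = 8.09/1.230 = 6.579 years.
Leg 3: 58.2 years is already measured aboard the probe.
Leg 4: γ = 1/√(1 − 0.5482²) = 1/√0.6995 = 1.196; τ_4 = 47.9/1.196 = 40.06 years.
Total: 50.30 + 6.579 + 58.20 + 40.06 years.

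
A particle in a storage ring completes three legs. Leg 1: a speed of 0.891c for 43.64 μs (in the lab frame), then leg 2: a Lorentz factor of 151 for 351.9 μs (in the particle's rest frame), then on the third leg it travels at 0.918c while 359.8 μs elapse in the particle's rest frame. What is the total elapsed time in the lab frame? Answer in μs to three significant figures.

Δt = 5.41×10⁴ μs

Leg 1: 43.64 μs is already measured in the lab frame.
Leg 2: γ = 151; Δt_2 = 151.0 × 351.9 = 5.314×10⁴ μs.
Leg 3: γ = 1/√(1 − 0.918²) = 1/√0.1573 = 2.522; Δt_3 = 2.522 × 359.8 = 907.3 μs.
Total: 43.64 + 5.314×10⁴ + 907.3 μs.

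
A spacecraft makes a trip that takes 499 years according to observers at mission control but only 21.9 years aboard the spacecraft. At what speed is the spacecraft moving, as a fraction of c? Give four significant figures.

The proper time is measured aboard the spacecraft (both events occur at the spacecraft's location); Δt is measured at mission control. γ = Δt/τ = 499/21.9 = 22.79.
β = √(1 − 1/γ²) = √(1 − 0.001926) = √0.9981

v = 0.9990c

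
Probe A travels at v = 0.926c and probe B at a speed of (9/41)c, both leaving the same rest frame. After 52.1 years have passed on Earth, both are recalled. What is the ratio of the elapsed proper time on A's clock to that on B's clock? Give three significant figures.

A: γ = 1/√(1 − 0.926²) = 1/√0.1425 = 2.649. B: γ = 1/√(1 − (9/41)²) = 41/40 = 1.025.
τ_A/τ_B = γ_B/γ_A = 1.025/2.649 = 0.3870, so τ_A/τ_B = 0.3870.

τ_A/τ_B = 0.387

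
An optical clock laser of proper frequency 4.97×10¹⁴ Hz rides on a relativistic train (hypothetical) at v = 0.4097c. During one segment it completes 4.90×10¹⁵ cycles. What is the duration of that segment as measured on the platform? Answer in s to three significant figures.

γ = 1/√(1 − 0.4097²) = 1/√0.8321 = 1.096
Proper time for N cycles: τ = N/f = 4.90×10¹⁵/(4.97×10¹⁴) = 9.859×10⁰ s = 9.859 s.
Lab-frame duration Δt = γτ = 1.096 × 9.859 = 10.81 s.

Δt = 10.8 s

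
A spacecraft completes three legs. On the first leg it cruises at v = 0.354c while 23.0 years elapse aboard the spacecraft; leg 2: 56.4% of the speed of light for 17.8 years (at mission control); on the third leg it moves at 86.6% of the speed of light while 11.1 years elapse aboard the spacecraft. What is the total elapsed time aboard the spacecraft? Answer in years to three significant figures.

τ = 48.8 years

Leg 1: 23.0 years is already measured aboard the spacecraft.
Leg 2: β = 0.564; γ = 1/√(1 − 0.564²) = 1/√0.6819 = 1.211; τ_2 = 17.8/1.211 = 14.70 years.
Leg 3: 11.1 years is already measured aboard the spacecraft.
Total: 23.00 + 14.70 + 11.10 years.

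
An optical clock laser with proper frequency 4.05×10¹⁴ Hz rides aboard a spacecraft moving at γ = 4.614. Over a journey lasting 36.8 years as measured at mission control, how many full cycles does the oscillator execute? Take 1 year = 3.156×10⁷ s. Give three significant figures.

γ = 4.614
The oscillator's own cycle count is N = f × τ where τ is the proper time aboard the spacecraft. τ = Δt/γ = 36.8/4.614 = 7.976 years = 2.517×10⁸ s.
N = 4.05×10¹⁴ × 2.517×10⁸ = 1.019×10²³.

N = 1.02×10²³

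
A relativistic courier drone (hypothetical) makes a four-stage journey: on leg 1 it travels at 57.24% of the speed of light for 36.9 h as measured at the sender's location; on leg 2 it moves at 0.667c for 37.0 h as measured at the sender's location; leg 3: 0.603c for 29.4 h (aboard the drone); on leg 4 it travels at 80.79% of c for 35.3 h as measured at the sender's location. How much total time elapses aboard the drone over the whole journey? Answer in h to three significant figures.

τ = 108 h

Leg 1: β = 0.5724; γ = 1/√(1 − 0.5724²) = 1/√0.6724 = 1.220; τ_1 = 36.9/1.220 = 30.26 h.
Leg 2: γ = 1/√(1 − 0.667²) = 1/√0.5551 = 1.342; τ_2 = 37.0/1.342 = 27.57 h.
Leg 3: 29.4 h is already measured aboard the drone.
Leg 4: β = 0.8079; γ = 1/√(1 − 0.8079²) = 1/√0.3473 = 1.697; τ_4 = 35.3/1.697 = 20.80 h.
Total: 30.26 + 27.57 + 29.40 + 20.80 h.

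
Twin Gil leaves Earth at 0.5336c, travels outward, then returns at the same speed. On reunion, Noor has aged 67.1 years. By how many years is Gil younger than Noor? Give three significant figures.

γ = 1/√(1 − 0.5336²) = 1/√0.7153 = 1.182
Gil's elapsed proper time: τ = 67.1/1.182 = 56.75 years.
Age gap = Δt − τ = 67.1 − 56.75 years.

Δt − τ = 10.4 years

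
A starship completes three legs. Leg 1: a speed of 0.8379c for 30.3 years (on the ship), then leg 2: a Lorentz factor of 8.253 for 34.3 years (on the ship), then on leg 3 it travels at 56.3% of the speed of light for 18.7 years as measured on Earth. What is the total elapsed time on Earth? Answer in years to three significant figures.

Leg 1: γ = 1/√(1 − 0.8379²) = 1/√0.2979 = 1.832; Δt_1 = 1.832 × 30.3 = 55.51 years.
Leg 2: γ = 8.253; Δt_2 = 8.253 × 34.3 = 283.1 years.
Leg 3: 18.7 years is already measured on Earth.
Total: 55.51 + 283.1 + 18.70 years.

Δt = 357 years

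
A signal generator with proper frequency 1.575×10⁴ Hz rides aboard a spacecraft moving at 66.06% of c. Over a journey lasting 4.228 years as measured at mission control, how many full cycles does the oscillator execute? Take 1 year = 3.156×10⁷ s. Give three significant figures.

N = 1.58×10¹²

β = 0.6606; γ = 1/√(1 − 0.6606²) = 1/√0.5636 = 1.332
The oscillator's own cycle count is N = f × τ where τ is the proper time aboard the spacecraft. τ = Δt/γ = 4.228/1.332 = 3.174 years = 1.002×10⁸ s.
N = 1.575×10⁴ × 1.002×10⁸ = 1.578×10¹².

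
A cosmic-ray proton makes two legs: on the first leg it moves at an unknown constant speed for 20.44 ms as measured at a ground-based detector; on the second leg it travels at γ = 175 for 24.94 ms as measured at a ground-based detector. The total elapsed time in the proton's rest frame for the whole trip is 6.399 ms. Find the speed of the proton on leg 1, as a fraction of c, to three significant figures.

β = 0.952

Leg 1: speed unknown; τ_1 = 20.44/γ_1.
Leg 2: γ = 175; τ_2 = 24.94/175.0 = 0.1425 ms.
Total proper time: τ_1 + 0.1425 = 6.399, so τ_1 = 6.399 − 0.1425 = 6.256 ms.
γ_1 = 20.44/6.256 = 3.267; β = √(1 − 1/γ²) = √0.9063.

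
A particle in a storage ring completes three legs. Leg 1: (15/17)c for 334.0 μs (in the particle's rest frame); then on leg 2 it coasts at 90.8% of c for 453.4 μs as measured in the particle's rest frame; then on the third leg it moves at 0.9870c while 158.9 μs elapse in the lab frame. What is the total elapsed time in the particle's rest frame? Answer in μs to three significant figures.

Leg 1: 334.0 μs is already measured in the particle's rest frame.
Leg 2: 453.4 μs is already measured in the particle's rest frame.
Leg 3: γ = 1/√(1 − 0.9870²) = 1/√0.02583 = 6.222; τ_3 = 158.9/6.222 = 25.54 μs.
Total: 334.0 + 453.4 + 25.54 μs.

τ = 813 μs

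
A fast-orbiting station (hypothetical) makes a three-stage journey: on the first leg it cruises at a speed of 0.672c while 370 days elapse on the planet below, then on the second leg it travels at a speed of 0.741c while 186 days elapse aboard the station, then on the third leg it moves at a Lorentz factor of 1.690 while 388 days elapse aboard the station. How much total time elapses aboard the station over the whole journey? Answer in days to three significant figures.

τ = 848 days

Leg 1: γ = 1/√(1 − 0.672²) = 1/√0.5484 = 1.350; τ_1 = 370/1.350 = 274.0 days.
Leg 2: 186 days is already measured aboard the station.
Leg 3: 388 days is already measured aboard the station.
Total: 274.0 + 186.0 + 388.0 days.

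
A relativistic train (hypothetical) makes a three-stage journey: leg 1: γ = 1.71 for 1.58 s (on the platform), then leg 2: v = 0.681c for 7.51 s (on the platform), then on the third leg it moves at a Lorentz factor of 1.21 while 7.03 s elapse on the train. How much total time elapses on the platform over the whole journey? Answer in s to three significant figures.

Δt = 17.6 s

Leg 1: 1.58 s is already measured on the platform.
Leg 2: 7.51 s is already measured on the platform.
Leg 3: γ = 1.21; Δt_3 = 1.210 × 7.03 = 8.506 s.
Total: 1.580 + 7.510 + 8.506 s.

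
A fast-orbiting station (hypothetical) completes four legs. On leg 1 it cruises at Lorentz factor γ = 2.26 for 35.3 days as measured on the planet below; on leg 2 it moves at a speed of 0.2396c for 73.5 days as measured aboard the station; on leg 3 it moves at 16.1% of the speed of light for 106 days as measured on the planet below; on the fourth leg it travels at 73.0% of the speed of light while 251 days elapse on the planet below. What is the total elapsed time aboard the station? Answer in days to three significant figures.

τ = 365 days

Leg 1: γ = 2.26; τ_1 = 35.3/2.260 = 15.62 days.
Leg 2: 73.5 days is already measured aboard the station.
Leg 3: β = 0.161; γ = 1/√(1 − 0.161²) = 1/√0.9741 = 1.013; τ_3 = 106/1.013 = 104.6 days.
Leg 4: β = 0.730; γ = 1/√(1 − 0.730²) = 1/√0.4671 = 1.463; τ_4 = 251/1.463 = 171.5 days.
Total: 15.62 + 73.50 + 104.6 + 171.5 days.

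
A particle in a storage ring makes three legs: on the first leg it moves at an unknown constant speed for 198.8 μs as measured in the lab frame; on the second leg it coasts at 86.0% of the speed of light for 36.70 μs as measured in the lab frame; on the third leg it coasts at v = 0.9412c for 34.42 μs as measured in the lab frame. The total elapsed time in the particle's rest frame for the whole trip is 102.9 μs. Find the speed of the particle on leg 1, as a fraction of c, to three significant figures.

β = 0.931

Leg 1: speed unknown; τ_1 = 198.8/γ_1.
Leg 2: β = 0.860; γ = 1/√(1 − 0.860²) = 1/√0.2604 = 1.960; τ_2 = 36.70/1.960 = 18.73 μs.
Leg 3: γ = 1/√(1 − 0.9412²) = 1/√0.1141 = 2.960; τ_3 = 34.42/2.960 = 11.63 μs.
Total proper time: τ_1 + 18.73 + 11.63 = 102.9, so τ_1 = 102.9 − 30.36 = 72.54 μs.
γ_1 = 198.8/72.54 = 2.740; β = √(1 − 1/γ²) = √0.8668.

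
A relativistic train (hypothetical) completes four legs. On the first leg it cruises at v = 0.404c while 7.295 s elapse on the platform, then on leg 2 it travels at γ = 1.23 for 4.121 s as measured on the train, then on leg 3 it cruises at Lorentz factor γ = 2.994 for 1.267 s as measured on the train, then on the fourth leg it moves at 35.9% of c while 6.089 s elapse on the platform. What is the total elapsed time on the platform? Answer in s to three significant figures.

Leg 1: 7.295 s is already measured on the platform.
Leg 2: γ = 1.23; Δt_2 = 1.230 × 4.121 = 5.069 s.
Leg 3: γ = 2.994; Δt_3 = 2.994 × 1.267 = 3.793 s.
Leg 4: 6.089 s is already measured on the platform.
Total: 7.295 + 5.069 + 3.793 + 6.089 s.

Δt = 22.2 s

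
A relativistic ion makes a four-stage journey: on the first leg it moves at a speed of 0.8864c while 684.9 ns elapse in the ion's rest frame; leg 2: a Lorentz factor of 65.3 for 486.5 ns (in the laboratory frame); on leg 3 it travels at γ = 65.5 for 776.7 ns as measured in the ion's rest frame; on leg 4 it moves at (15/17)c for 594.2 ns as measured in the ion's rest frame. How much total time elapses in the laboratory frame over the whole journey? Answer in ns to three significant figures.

Δt = 5.41×10⁴ ns

Leg 1: γ = 1/√(1 − 0.8864²) = 1/√0.2143 = 2.160; Δt_1 = 2.160 × 684.9 = 1480 ns.
Leg 2: 486.5 ns is already measured in the laboratory frame.
Leg 3: γ = 65.5; Δt_3 = 65.50 × 776.7 = 5.087×10⁴ ns.
Leg 4: γ = 1/√(1 − (15/17)²) = 17/8 = 2.125; Δt_4 = 2.125 × 594.2 = 1263 ns.
Total: 1480 + 486.5 + 5.087×10⁴ + 1263 ns.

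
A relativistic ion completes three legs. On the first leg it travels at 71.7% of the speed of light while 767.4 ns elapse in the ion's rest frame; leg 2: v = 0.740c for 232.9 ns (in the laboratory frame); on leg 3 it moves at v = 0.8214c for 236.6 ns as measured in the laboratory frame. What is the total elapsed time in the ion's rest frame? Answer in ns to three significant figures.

τ = 1060 ns

Leg 1: 767.4 ns is already measured in the ion's rest frame.
Leg 2: γ = 1/√(1 − 0.740²) = 1/√0.4524 = 1.487; τ_2 = 232.9/1.487 = 156.7 ns.
Leg 3: γ = 1/√(1 − 0.8214²) = 1/√0.3253 = 1.753; τ_3 = 236.6/1.753 = 134.9 ns.
Total: 767.4 + 156.7 + 134.9 ns.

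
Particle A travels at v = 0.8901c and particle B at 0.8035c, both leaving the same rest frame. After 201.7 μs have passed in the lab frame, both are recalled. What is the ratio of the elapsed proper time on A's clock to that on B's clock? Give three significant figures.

τ_A/τ_B = 0.766

A: γ = 1/√(1 − 0.8901²) = 1/√0.2077 = 2.194. B: γ = 1/√(1 − 0.8035²) = 1/√0.3544 = 1.680.
τ_A/τ_B = γ_B/γ_A = 1.680/2.194 = 0.7656, so τ_A/τ_B = 0.7656.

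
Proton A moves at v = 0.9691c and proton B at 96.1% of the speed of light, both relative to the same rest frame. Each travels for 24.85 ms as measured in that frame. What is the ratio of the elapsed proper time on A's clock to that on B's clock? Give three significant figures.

τ_A/τ_B = 0.892

A: γ = 1/√(1 − 0.9691²) = 1/√0.06085 = 4.054. B: β = 0.961; γ = 1/√(1 − 0.961²) = 1/√0.07648 = 3.616.
τ_A/τ_B = γ_B/γ_A = 3.616/4.054 = 0.8920, so τ_A/τ_B = 0.8920.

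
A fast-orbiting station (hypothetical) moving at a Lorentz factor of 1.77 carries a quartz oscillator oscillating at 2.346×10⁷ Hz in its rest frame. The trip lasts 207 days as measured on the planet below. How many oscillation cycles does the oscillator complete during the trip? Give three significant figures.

N = 2.37×10¹⁴

γ = 1.77
The oscillator's own cycle count is N = f × τ where τ is the proper time aboard the station. τ = Δt/γ = 207/1.770 = 116.9 days = 1.010×10⁷ s.
N = 2.346×10⁷ × 1.010×10⁷ = 2.370×10¹⁴.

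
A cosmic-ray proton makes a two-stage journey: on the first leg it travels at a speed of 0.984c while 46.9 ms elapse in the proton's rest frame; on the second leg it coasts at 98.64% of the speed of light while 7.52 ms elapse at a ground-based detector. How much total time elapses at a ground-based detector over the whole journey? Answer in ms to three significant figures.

Leg 1: γ = 1/√(1 − 0.984²) = 1/√0.03174 = 5.613; Δt_1 = 5.613 × 46.9 = 263.2 ms.
Leg 2: 7.52 ms is already measured at a ground-based detector.
Total: 263.2 + 7.520 ms.

Δt = 271 ms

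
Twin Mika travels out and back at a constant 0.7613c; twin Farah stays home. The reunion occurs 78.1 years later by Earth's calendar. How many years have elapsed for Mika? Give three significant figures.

γ = 1/√(1 − 0.7613²) = 1/√0.4204 = 1.542
Mika's clock measures proper time along the trip: τ = Δt/γ = 78.1/1.542 years.

τ = 50.6 years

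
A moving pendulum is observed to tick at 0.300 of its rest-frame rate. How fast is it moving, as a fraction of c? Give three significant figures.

Rate ratio = 1/γ, so γ = 1/0.300 = 3.333.
β = √(1 − 1/γ²) = √(1 − 0.300²) = √0.9100

β = 0.954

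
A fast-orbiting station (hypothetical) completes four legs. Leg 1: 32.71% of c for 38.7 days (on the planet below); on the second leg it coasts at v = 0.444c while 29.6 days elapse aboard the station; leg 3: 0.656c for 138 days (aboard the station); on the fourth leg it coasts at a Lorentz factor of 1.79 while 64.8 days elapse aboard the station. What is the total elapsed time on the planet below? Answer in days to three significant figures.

Δt = 371 days

Leg 1: 38.7 days is already measured on the planet below.
Leg 2: γ = 1/√(1 − 0.444²) = 1/√0.8029 = 1.116; Δt_2 = 1.116 × 29.6 = 33.03 days.
Leg 3: γ = 1/√(1 − 0.656²) = 1/√0.5697 = 1.325; Δt_3 = 1.325 × 138 = 182.8 days.
Leg 4: γ = 1.79; Δt_4 = 1.790 × 64.8 = 116.0 days.
Total: 38.70 + 33.03 + 182.8 + 116.0 days.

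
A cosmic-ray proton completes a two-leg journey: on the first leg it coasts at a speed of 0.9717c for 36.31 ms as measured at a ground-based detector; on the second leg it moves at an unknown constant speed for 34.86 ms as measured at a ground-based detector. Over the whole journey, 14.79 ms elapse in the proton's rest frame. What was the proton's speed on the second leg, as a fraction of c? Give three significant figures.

β = 0.984

Leg 1: γ = 1/√(1 − 0.9717²) = 1/√0.05580 = 4.233; τ_1 = 36.31/4.233 = 8.577 ms.
Leg 2: speed unknown; τ_2 = 34.86/γ_2.
Total proper time: 8.577 + τ_2 = 14.79, so τ_2 = 14.79 − 8.577 = 6.213 ms.
γ_2 = 34.86/6.213 = 5.611; β = √(1 − 1/γ²) = √0.9682.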